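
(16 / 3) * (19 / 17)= 304 / 51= 5.96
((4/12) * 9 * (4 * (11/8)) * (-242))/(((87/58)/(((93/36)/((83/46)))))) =-949003/249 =-3811.26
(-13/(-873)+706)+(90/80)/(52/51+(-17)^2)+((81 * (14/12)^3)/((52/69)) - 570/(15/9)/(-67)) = 317357950222217/359898398496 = 881.80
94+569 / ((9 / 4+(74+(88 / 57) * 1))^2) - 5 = 89.09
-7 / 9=-0.78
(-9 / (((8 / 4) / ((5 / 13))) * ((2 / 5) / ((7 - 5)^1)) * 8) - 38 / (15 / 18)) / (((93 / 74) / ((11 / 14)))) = -6586481 / 225680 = -29.19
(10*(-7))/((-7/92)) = 920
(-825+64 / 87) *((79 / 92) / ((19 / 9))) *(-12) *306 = 15601875426 / 12673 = 1231111.45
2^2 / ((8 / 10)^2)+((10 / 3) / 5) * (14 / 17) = 1387 / 204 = 6.80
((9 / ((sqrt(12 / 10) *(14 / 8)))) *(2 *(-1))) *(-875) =1500 *sqrt(30) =8215.84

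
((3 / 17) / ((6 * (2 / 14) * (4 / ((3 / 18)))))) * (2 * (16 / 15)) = 14 / 765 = 0.02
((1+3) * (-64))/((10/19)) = -2432/5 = -486.40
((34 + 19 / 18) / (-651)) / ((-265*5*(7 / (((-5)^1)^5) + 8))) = 78875 / 15522002622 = 0.00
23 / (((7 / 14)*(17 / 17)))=46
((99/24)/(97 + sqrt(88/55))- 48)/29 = -6015401/3637528- 11 * sqrt(10)/1818764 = -1.65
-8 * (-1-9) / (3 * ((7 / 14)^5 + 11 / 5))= 12800 / 1071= 11.95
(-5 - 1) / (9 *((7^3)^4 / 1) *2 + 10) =-3 / 124571584814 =-0.00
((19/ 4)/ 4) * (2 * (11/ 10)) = 209/ 80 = 2.61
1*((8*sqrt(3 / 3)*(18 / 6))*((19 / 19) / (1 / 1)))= 24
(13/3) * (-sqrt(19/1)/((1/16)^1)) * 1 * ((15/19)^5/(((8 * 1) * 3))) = -3.86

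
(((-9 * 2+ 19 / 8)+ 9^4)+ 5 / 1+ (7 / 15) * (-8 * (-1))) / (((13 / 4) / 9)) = 2359479 / 130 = 18149.84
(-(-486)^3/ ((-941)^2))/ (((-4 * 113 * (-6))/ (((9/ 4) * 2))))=43046721/ 200118706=0.22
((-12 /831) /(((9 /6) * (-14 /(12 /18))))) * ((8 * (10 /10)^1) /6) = 32 /52353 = 0.00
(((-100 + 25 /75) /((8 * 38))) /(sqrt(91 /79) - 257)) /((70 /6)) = 13 * sqrt(7189) /2413790400 + 263939 /2413790400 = 0.00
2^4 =16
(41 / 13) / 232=41 / 3016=0.01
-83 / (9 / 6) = -166 / 3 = -55.33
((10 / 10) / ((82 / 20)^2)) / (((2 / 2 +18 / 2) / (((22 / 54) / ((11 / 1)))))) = 10 / 45387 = 0.00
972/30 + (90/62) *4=5922/155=38.21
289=289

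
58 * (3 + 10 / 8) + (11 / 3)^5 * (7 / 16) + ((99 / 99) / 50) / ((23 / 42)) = 1199387323 / 2235600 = 536.49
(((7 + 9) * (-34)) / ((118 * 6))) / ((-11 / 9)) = 408 / 649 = 0.63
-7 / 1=-7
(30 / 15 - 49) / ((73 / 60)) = -2820 / 73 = -38.63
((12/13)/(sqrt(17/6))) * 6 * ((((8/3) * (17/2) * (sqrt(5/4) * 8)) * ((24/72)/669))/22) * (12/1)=256 * sqrt(510)/31889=0.18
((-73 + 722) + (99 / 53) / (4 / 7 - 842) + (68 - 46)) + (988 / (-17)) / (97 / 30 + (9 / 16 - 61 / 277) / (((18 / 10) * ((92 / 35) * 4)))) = 63624573350619419 / 97415878522990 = 653.12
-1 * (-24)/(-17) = -24/17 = -1.41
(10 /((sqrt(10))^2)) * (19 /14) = 19 /14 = 1.36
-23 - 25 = -48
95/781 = 0.12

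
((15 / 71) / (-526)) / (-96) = 5 / 1195072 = 0.00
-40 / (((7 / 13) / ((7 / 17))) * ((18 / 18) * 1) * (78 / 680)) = -800 / 3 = -266.67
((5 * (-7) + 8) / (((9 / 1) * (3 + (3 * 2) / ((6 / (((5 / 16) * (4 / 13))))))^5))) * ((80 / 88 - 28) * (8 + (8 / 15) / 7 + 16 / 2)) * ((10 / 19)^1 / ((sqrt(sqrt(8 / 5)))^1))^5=1195323456204800000 * 10^(1 / 4) / 20624722317071126023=0.10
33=33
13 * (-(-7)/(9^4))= 91/6561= 0.01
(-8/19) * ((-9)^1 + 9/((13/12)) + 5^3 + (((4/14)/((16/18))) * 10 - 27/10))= -52.56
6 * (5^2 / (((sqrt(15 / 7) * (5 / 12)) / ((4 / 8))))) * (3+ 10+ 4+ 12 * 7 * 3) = 3228 * sqrt(105) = 33077.16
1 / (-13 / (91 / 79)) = -7 / 79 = -0.09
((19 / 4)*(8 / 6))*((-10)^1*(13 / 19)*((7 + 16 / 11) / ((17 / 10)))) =-40300 / 187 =-215.51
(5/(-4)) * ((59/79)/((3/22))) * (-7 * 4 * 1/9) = 45430/2133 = 21.30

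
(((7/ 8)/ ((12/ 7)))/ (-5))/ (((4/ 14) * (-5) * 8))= 343/ 38400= 0.01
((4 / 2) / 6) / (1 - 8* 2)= -1 / 45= -0.02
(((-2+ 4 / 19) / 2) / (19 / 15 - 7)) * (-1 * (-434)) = 55335 / 817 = 67.73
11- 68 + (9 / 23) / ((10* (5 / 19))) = -65379 / 1150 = -56.85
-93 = -93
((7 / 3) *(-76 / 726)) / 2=-133 / 1089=-0.12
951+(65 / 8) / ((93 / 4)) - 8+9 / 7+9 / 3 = 1233821 / 1302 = 947.64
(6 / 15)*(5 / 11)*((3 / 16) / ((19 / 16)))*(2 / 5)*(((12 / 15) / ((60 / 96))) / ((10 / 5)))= 192 / 26125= 0.01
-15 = -15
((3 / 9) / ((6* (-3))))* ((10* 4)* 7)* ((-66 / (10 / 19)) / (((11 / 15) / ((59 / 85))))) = 31388 / 51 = 615.45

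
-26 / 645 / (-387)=26 / 249615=0.00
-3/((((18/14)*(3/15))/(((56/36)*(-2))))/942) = 34191.11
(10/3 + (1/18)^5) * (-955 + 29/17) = -17012413261/5353776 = -3177.65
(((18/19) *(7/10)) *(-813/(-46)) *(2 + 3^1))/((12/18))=153657/1748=87.90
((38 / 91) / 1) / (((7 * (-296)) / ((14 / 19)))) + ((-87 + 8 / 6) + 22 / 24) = -1141415 / 13468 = -84.75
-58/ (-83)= 58/ 83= 0.70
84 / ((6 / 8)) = 112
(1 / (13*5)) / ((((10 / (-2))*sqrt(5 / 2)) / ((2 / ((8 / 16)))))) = -4*sqrt(10) / 1625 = -0.01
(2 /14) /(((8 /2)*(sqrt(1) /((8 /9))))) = 2 /63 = 0.03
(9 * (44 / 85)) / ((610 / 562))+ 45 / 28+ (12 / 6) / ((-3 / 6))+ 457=333115053 / 725900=458.90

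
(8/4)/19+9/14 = 199/266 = 0.75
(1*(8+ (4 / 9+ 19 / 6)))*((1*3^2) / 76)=11 / 8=1.38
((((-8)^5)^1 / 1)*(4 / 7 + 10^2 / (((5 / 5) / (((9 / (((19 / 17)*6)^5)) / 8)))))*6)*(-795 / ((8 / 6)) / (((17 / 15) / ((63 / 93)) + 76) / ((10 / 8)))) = 66258243139608000 / 60582714233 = 1093682.31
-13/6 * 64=-416/3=-138.67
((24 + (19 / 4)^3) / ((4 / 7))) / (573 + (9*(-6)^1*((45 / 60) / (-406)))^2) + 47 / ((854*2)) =48046592453 / 112226196432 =0.43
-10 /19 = -0.53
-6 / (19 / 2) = -12 / 19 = -0.63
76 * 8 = 608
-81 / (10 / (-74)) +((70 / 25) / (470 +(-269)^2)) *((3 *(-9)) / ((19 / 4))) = 1382404707 / 2306315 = 599.40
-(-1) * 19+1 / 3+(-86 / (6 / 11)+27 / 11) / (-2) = 3199 / 33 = 96.94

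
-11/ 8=-1.38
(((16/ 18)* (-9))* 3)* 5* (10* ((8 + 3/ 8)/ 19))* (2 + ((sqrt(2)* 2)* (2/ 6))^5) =-20100/ 19 - 428800* sqrt(2)/ 1539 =-1451.93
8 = 8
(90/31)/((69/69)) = 90/31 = 2.90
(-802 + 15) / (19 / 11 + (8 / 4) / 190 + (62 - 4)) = -822415 / 62426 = -13.17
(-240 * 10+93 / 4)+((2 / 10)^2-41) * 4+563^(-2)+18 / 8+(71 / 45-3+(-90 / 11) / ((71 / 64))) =-283747932975127 / 111398755050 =-2547.14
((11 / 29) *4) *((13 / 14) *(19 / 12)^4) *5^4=11647439375 / 2104704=5534.00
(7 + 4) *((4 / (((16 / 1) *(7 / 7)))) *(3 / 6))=11 / 8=1.38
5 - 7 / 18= 83 / 18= 4.61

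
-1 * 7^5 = -16807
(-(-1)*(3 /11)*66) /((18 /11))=11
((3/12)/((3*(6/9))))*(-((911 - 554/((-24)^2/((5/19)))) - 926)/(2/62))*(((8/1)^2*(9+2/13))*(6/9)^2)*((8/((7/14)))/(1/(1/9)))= 4926438160/180063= 27359.53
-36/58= -18/29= -0.62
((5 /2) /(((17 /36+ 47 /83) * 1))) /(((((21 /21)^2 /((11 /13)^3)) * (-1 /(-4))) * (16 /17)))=84511845 /13634582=6.20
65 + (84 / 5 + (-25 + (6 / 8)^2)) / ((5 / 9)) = 20501 / 400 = 51.25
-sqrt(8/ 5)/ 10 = -sqrt(10)/ 25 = -0.13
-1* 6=-6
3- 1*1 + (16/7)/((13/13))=30/7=4.29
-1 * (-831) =831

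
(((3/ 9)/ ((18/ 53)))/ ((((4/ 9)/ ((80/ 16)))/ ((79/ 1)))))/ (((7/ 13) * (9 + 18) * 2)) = 272155/ 9072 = 30.00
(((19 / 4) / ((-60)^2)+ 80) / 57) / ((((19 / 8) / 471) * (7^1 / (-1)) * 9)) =-180866983 / 40937400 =-4.42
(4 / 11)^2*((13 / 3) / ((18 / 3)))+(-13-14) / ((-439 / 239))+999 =484665902 / 478071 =1013.79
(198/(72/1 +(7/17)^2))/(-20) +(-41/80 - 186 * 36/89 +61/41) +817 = 904277870267/1217715088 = 742.60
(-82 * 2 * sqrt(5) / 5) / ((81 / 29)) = -4756 * sqrt(5) / 405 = -26.26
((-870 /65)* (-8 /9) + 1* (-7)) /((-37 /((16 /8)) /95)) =-36290 /1443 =-25.15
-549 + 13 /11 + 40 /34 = -102222 /187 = -546.64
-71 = -71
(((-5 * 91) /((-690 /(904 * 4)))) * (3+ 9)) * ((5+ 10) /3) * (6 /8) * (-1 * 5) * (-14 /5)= 34550880 /23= 1502212.17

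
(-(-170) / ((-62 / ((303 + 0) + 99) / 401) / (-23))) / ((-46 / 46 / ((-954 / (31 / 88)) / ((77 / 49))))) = 16836568791840 / 961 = 17519842655.40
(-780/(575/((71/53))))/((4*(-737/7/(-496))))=-2.14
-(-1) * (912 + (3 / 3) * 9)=921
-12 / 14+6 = 36 / 7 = 5.14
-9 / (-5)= 9 / 5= 1.80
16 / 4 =4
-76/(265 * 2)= -38/265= -0.14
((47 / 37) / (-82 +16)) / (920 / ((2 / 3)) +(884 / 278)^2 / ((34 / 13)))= -908087 / 65293409676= -0.00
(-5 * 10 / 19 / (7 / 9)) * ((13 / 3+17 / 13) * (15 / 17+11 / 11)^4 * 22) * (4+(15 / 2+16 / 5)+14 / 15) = -1700161126400 / 20629687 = -82413.33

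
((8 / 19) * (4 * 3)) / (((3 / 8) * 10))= 128 / 95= 1.35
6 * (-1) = -6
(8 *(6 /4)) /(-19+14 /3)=-36 /43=-0.84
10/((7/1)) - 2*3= -32/7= -4.57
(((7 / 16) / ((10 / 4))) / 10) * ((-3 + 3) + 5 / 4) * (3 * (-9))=-189 / 320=-0.59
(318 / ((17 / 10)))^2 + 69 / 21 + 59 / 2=141706251 / 4046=35023.79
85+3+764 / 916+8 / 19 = 388349 / 4351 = 89.26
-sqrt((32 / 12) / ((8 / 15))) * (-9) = 20.12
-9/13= -0.69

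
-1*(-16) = 16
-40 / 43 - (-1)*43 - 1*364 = -321.93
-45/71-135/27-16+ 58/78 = -57845/2769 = -20.89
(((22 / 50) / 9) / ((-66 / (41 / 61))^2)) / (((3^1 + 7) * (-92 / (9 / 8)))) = -1681 / 271126944000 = -0.00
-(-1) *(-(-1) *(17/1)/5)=17/5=3.40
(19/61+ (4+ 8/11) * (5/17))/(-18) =-2157/22814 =-0.09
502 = 502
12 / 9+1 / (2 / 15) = 53 / 6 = 8.83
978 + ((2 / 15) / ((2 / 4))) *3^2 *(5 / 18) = 2936 / 3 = 978.67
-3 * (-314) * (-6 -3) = -8478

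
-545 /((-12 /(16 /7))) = 2180 /21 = 103.81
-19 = -19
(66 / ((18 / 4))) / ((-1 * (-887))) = 44 / 2661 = 0.02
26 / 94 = 0.28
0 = 0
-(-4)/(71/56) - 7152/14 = -252328/497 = -507.70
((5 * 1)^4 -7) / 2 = 309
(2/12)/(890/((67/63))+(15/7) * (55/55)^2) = 469/2360970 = 0.00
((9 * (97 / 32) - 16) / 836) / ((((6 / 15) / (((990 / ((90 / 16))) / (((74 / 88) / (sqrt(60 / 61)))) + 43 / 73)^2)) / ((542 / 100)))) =2435477 * sqrt(915) / 1647610 + 98731116507373369 / 12531748021760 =7923.19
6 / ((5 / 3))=18 / 5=3.60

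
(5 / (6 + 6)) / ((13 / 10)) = 0.32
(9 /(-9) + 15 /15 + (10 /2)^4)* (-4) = -2500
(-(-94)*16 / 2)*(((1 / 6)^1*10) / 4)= 940 / 3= 313.33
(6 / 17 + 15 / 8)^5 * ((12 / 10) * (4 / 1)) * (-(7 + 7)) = -53633042856603 / 14539335680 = -3688.82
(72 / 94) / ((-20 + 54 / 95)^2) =81225 / 40040663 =0.00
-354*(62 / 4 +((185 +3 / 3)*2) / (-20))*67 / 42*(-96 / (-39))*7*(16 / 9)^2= 501936128 / 5265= 95334.50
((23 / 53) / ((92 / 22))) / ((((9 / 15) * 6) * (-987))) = -0.00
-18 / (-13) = 18 / 13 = 1.38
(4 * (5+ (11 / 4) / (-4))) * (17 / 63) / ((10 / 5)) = 391 / 168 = 2.33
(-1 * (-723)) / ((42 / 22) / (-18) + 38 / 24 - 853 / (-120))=954360 / 11333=84.21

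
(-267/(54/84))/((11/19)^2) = -449806/363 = -1239.13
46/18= 23/9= 2.56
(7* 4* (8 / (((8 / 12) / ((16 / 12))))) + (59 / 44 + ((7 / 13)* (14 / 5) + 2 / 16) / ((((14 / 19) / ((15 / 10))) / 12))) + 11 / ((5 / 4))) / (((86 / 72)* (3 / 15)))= 179468379 / 86086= 2084.76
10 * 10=100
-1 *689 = -689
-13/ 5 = -2.60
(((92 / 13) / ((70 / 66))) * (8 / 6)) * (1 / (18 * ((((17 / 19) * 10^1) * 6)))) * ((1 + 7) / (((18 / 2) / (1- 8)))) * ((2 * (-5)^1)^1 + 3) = 538384 / 1342575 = 0.40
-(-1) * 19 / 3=19 / 3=6.33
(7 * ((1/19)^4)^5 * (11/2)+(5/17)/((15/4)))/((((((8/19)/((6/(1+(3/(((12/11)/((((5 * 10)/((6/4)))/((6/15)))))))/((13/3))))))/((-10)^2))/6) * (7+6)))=0.96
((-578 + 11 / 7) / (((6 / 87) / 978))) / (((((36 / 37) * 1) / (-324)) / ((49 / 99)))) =14820066765 / 11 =1347278796.82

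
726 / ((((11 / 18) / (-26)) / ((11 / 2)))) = -169884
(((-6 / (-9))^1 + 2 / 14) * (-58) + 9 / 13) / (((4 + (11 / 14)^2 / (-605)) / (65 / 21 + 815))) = -9463.70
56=56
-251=-251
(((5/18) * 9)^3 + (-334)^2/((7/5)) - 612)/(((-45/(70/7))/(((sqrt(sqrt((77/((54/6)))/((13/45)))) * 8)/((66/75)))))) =-36907025 * 13^(3/4) * 385^(1/4)/3003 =-372714.60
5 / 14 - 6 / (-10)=67 / 70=0.96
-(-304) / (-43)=-7.07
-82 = -82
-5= -5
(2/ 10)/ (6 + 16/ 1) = 1/ 110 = 0.01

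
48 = 48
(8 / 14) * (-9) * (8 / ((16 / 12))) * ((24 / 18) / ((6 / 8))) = -384 / 7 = -54.86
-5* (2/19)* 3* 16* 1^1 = -480/19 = -25.26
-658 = -658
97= 97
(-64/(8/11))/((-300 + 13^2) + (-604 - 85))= 22/205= 0.11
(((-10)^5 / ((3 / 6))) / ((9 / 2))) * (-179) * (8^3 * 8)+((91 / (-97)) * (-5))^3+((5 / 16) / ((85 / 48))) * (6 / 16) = 36402154016631089513 / 1117111752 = 32585955658.83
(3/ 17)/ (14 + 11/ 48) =0.01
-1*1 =-1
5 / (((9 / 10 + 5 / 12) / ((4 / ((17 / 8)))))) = 9600 / 1343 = 7.15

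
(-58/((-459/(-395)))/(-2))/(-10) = -2291/918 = -2.50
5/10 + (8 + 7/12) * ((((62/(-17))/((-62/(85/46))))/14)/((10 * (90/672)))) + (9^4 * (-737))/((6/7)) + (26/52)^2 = -23355253999/4140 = -5641365.70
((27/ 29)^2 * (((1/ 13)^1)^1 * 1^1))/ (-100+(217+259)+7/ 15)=10935/ 61738651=0.00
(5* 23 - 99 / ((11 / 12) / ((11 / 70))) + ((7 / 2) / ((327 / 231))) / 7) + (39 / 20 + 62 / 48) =9304643 / 91560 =101.62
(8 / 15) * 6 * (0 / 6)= 0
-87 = -87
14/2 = 7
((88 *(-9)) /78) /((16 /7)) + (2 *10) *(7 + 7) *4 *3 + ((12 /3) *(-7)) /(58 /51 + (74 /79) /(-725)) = 35920762479 /10784072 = 3330.91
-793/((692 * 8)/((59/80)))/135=-46787/59788800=-0.00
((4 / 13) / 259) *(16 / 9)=64 / 30303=0.00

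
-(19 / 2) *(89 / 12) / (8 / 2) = -1691 / 96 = -17.61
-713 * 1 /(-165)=713 /165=4.32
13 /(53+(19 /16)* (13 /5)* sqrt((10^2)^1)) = 0.15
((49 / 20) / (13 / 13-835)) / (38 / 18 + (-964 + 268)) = 147 / 34722200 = 0.00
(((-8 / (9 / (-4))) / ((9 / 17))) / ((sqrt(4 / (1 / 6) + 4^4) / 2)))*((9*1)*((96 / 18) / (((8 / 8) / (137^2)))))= 81682688*sqrt(70) / 945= 723181.37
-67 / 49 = -1.37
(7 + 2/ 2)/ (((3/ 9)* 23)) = 24/ 23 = 1.04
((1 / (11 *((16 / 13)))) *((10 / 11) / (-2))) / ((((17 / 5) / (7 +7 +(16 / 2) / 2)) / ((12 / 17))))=-8775 / 69938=-0.13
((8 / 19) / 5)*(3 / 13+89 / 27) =9904 / 33345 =0.30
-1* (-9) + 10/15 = 29/3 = 9.67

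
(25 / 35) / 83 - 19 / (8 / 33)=-364247 / 4648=-78.37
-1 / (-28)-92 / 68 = -627 / 476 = -1.32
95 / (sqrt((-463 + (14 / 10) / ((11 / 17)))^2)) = 275 / 1334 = 0.21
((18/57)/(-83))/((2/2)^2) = -0.00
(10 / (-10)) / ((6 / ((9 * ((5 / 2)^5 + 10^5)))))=-9609375 / 64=-150146.48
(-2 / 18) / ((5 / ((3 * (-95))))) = 19 / 3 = 6.33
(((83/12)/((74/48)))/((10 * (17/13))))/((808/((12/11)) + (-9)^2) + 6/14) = 21/50320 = 0.00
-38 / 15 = -2.53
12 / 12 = 1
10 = 10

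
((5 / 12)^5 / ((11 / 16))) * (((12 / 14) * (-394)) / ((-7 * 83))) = 615625 / 57979152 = 0.01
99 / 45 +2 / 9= 109 / 45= 2.42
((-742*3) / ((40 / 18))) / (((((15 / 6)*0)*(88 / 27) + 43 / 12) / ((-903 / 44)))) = 631071 / 110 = 5737.01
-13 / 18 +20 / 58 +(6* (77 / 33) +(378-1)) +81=471.62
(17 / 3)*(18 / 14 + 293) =35020 / 21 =1667.62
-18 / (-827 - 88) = 6 / 305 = 0.02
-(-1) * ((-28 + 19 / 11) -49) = -828 / 11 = -75.27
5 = 5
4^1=4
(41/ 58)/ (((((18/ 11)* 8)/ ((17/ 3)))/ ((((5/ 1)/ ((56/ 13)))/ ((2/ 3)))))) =498355/ 935424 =0.53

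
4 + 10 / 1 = 14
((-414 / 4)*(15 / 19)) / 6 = -1035 / 76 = -13.62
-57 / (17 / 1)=-57 / 17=-3.35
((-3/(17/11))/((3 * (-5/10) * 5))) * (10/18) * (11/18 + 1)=319/1377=0.23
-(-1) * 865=865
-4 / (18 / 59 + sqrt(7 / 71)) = -6.46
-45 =-45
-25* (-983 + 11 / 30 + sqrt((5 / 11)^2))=1620595 / 66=24554.47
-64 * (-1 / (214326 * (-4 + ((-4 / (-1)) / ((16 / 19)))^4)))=8192 / 13855854411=0.00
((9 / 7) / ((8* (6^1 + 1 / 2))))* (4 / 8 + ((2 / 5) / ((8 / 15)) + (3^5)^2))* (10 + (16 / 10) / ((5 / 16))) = 57396843 / 2600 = 22075.71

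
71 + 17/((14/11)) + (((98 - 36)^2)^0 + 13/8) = 4871/56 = 86.98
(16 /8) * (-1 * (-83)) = 166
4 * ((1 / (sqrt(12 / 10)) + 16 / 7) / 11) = 2 * sqrt(30) / 33 + 64 / 77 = 1.16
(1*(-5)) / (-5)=1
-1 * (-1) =1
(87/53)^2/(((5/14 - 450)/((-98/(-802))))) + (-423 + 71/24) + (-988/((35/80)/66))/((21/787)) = -46581137092689615119/8338715714280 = -5586128.45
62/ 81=0.77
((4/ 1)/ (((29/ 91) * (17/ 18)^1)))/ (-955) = -6552/ 470815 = -0.01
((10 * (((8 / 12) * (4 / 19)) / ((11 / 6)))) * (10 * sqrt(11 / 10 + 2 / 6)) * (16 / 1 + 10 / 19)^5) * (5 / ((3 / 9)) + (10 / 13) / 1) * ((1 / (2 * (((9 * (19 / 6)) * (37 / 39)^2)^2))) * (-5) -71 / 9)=-4811756444040881500923827200 * sqrt(1290) / 122895365492479183461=-1406251459.65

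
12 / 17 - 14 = -226 / 17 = -13.29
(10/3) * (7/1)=70/3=23.33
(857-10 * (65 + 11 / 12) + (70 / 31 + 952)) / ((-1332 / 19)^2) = 77358329 / 330005664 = 0.23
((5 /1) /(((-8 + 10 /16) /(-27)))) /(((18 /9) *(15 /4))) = 144 /59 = 2.44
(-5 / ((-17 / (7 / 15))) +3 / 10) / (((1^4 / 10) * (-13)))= -223 / 663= -0.34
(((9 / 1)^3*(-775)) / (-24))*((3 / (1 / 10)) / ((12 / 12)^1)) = 2824875 / 4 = 706218.75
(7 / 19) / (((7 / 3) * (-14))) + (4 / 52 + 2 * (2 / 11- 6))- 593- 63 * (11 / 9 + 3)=-33114769 / 38038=-870.57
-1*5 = -5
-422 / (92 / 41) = -8651 / 46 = -188.07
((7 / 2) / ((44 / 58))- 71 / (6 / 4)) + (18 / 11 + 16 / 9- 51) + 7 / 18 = -1079 / 12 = -89.92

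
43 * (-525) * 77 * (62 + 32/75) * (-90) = 9766324260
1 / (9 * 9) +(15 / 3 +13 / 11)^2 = 374665 / 9801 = 38.23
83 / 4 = 20.75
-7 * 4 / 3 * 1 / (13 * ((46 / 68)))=-952 / 897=-1.06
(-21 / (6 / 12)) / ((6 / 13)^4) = -199927 / 216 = -925.59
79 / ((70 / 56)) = 316 / 5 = 63.20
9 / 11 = 0.82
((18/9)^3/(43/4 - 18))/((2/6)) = -96/29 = -3.31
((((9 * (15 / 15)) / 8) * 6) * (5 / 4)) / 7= 135 / 112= 1.21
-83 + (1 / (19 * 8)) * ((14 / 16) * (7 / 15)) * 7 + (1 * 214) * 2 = 6293143 / 18240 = 345.02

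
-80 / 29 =-2.76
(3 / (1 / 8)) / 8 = 3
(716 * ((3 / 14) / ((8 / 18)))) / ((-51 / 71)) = -114381 / 238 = -480.59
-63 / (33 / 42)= -882 / 11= -80.18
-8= -8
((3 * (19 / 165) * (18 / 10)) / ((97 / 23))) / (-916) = -3933 / 24434300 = -0.00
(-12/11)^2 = 144/121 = 1.19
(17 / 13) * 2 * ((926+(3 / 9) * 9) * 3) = 94758 / 13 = 7289.08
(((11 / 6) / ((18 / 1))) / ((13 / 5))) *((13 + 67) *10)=11000 / 351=31.34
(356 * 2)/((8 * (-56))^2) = 89/25088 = 0.00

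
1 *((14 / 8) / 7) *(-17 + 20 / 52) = -54 / 13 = -4.15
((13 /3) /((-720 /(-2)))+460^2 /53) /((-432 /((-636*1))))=228528689 /38880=5877.80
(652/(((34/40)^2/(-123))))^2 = 1029023746560000/83521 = 12320539104.66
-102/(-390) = 17/65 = 0.26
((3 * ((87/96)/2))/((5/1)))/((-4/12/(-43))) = 11223/320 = 35.07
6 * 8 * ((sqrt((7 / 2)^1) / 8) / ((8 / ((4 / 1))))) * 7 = 21 * sqrt(14) / 2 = 39.29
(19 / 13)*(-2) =-38 / 13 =-2.92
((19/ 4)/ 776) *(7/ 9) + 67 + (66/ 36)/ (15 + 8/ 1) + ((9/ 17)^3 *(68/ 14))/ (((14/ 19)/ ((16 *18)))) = 3173491536275/ 9098839008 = 348.78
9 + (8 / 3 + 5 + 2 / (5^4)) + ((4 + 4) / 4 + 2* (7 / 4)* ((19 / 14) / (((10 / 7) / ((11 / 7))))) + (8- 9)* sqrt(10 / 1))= 20.73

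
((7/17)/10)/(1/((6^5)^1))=27216/85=320.19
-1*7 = -7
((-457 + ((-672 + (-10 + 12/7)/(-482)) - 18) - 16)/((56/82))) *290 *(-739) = 4309775814480/11809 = 364956881.57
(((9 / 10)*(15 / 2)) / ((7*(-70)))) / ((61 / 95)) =-513 / 23912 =-0.02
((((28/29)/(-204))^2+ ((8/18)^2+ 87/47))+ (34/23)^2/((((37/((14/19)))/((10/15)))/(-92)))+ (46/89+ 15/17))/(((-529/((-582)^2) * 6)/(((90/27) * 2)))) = -390224270328414542120/704377630206953127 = -554.00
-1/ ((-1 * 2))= 1/ 2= 0.50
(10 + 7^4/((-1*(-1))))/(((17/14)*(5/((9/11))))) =303786/935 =324.90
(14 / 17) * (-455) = -6370 / 17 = -374.71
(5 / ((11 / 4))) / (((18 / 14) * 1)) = 140 / 99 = 1.41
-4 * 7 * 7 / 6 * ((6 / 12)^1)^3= -49 / 12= -4.08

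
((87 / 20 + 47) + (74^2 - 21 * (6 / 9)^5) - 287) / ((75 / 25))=8484887 / 4860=1745.86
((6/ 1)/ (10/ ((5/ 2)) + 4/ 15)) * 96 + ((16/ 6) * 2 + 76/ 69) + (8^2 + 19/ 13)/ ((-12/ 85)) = -1156237/ 3588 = -322.25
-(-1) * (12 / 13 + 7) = 103 / 13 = 7.92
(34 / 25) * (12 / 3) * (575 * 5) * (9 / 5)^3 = 91212.48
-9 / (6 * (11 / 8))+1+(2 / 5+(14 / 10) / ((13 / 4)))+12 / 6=1959 / 715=2.74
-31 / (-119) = 31 / 119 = 0.26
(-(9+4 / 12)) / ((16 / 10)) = -35 / 6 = -5.83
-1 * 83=-83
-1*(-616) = 616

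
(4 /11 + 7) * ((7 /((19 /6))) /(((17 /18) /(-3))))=-183708 /3553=-51.71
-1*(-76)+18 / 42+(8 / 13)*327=25267 / 91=277.66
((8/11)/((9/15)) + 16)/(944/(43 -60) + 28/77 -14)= -4828/19401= -0.25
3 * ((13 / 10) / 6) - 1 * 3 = -47 / 20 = -2.35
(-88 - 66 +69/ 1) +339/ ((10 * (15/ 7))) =-3459/ 50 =-69.18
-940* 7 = -6580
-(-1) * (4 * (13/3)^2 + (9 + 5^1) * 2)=928/9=103.11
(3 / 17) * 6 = 18 / 17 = 1.06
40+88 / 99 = 368 / 9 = 40.89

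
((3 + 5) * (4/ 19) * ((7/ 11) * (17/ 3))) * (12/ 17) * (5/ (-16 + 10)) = -2240/ 627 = -3.57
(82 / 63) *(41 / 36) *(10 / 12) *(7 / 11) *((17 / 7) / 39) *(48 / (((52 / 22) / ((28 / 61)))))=1143080 / 2505087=0.46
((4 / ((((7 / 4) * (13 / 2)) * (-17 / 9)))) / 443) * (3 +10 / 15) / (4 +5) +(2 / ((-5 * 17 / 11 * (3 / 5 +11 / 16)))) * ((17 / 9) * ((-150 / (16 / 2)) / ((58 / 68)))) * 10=83.47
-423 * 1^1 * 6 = -2538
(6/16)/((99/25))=25/264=0.09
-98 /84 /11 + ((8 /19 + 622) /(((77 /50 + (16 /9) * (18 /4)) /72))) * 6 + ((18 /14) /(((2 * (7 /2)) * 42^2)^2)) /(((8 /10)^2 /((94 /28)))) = 8293482981498699443 /294251676719616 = 28185.00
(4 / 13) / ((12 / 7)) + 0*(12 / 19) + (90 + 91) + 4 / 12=7079 / 39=181.51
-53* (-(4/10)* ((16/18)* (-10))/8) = -212/9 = -23.56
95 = 95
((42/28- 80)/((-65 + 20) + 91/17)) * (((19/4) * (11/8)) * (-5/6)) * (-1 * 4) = 43.11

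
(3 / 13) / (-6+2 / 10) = -0.04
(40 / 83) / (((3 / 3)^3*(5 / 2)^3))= 64 / 2075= 0.03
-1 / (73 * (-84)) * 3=1 / 2044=0.00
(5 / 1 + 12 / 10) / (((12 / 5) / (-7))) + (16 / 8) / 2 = -205 / 12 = -17.08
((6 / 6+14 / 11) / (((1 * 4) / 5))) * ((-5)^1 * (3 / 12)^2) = -0.89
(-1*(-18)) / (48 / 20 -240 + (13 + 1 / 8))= -240 / 2993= -0.08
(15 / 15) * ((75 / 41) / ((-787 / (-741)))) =55575 / 32267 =1.72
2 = 2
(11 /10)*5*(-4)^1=-22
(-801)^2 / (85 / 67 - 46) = -530707 / 37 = -14343.43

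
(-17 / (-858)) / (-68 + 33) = -17 / 30030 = -0.00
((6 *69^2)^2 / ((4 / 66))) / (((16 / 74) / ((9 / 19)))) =2241800934021 / 76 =29497380710.80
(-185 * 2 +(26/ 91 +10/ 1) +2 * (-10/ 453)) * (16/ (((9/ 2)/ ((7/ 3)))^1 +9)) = -36505408/ 69309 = -526.71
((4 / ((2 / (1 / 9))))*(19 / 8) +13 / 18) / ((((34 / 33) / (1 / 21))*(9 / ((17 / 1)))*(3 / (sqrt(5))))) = 55*sqrt(5) / 1512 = 0.08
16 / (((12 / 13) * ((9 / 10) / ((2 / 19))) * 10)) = 104 / 513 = 0.20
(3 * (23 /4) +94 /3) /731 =583 /8772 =0.07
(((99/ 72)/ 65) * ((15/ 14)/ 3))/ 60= 11/ 87360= 0.00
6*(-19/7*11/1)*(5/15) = -418/7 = -59.71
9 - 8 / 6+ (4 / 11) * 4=301 / 33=9.12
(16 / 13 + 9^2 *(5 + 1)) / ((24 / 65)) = 15835 / 12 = 1319.58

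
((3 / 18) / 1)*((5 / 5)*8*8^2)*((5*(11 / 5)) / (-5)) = -2816 / 15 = -187.73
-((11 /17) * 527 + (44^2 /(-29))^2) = -4034877 /841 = -4797.71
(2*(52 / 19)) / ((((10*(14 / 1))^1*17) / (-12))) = -312 / 11305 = -0.03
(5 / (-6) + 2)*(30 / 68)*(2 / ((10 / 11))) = 77 / 68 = 1.13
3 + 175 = 178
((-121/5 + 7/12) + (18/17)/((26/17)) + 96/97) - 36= -4383337/75660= -57.93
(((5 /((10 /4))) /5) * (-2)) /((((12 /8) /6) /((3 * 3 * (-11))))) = 1584 /5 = 316.80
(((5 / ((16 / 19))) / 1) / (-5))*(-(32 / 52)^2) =76 / 169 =0.45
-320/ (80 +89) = -320/ 169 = -1.89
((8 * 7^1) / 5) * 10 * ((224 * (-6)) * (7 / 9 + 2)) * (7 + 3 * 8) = -38886400 / 3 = -12962133.33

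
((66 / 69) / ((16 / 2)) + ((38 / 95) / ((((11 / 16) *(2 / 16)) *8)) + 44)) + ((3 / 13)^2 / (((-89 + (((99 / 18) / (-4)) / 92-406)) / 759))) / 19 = 198787055719 / 4447427660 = 44.70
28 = 28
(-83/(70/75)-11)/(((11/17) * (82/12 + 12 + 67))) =-71349/39655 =-1.80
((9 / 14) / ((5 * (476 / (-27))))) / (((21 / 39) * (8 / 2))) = -3159 / 932960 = -0.00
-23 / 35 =-0.66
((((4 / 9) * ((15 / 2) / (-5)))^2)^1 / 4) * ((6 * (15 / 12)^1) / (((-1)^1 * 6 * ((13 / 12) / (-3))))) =5 / 13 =0.38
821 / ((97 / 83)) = 68143 / 97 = 702.51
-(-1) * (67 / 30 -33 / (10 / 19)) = -907 / 15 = -60.47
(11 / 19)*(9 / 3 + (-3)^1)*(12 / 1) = 0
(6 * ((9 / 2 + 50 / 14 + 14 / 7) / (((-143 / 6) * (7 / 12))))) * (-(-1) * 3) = -91368 / 7007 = -13.04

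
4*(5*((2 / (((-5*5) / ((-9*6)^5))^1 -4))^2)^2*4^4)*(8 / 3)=9710327383019379275902659152701418373120 / 11379289282411567622050070520894451681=853.33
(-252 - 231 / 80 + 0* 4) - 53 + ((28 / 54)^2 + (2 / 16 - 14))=-18749509 / 58320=-321.49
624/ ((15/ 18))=3744/ 5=748.80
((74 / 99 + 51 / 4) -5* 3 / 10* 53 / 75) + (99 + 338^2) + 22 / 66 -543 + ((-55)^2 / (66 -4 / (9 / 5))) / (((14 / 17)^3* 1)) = 444003228808159 / 3898263600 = 113897.69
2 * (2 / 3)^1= 4 / 3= 1.33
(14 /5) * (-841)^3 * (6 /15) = -16655052988 /25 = -666202119.52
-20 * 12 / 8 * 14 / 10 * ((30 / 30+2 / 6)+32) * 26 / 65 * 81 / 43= -45360 / 43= -1054.88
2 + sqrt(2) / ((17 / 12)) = 12*sqrt(2) / 17 + 2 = 3.00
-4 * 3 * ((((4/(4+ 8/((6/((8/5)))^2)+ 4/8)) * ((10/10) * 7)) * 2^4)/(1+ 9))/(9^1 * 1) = -26880/2281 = -11.78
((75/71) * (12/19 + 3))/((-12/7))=-12075/5396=-2.24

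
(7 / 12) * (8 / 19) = 14 / 57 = 0.25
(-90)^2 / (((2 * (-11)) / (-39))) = 157950 / 11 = 14359.09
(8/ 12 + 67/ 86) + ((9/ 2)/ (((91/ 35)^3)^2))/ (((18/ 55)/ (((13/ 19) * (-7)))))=4486691357/ 3640156572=1.23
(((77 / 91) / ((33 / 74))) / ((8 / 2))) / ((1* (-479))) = -37 / 37362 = -0.00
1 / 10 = 0.10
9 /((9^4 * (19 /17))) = 0.00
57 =57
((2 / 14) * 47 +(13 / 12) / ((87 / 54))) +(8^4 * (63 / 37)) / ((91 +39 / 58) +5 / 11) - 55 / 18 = 317996246885 / 3973266423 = 80.03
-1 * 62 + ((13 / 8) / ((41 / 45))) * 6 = -8413 / 164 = -51.30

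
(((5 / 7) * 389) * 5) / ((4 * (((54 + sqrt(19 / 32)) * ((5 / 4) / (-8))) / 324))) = -8711608320 / 653051 + 20165760 * sqrt(38) / 653051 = -13149.51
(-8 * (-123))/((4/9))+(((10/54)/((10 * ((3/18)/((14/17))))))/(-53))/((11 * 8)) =789946337/356796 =2214.00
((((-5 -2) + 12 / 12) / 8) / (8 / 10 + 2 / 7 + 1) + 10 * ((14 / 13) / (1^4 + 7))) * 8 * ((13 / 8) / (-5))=-749 / 292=-2.57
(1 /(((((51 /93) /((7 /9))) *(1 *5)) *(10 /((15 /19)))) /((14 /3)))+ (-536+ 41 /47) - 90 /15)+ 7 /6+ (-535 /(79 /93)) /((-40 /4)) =-476.88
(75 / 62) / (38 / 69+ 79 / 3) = 1035 / 23002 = 0.04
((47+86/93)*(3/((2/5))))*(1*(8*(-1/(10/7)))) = -62398/31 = -2012.84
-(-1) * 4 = 4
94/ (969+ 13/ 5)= 235/ 2429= 0.10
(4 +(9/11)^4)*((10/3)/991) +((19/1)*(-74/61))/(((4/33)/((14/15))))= -2355998918533/13275946365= -177.46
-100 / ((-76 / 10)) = 250 / 19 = 13.16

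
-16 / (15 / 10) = -32 / 3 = -10.67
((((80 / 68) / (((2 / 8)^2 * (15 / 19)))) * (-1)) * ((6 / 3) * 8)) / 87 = -19456 / 4437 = -4.38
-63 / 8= -7.88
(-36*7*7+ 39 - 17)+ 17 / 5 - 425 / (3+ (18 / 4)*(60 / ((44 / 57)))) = -67513123 / 38805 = -1739.80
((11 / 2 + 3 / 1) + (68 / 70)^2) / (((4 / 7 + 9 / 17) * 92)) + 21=88975529 / 4218200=21.09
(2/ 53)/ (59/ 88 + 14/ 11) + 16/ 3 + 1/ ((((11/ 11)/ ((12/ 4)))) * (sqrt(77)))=3 * sqrt(77)/ 77 + 48512/ 9063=5.69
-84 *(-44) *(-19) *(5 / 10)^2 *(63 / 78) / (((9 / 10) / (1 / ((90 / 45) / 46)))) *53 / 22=-11348890 / 13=-872991.54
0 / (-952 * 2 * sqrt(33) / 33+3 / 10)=0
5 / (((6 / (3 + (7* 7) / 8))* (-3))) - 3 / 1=-797 / 144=-5.53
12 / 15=4 / 5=0.80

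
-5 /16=-0.31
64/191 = 0.34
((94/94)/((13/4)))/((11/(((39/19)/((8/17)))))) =51/418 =0.12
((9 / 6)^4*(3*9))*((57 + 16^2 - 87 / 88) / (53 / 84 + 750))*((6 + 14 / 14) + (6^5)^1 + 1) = 1226970162747 / 2774332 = 442257.87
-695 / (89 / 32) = -22240 / 89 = -249.89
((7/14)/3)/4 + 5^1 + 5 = 241/24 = 10.04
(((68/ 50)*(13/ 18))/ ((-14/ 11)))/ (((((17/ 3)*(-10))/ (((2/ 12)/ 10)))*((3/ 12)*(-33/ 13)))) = -0.00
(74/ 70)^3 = 50653/ 42875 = 1.18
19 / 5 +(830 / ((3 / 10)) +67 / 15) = 41624 / 15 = 2774.93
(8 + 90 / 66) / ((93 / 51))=1751 / 341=5.13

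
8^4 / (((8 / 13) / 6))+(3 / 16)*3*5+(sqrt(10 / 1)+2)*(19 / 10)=19*sqrt(10) / 10+3195409 / 80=39948.62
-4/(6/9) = -6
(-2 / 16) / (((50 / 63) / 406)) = -12789 / 200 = -63.94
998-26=972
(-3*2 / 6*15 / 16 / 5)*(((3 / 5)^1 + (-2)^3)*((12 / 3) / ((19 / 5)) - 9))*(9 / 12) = -50283 / 6080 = -8.27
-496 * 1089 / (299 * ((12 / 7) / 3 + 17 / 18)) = -68058144 / 57109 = -1191.72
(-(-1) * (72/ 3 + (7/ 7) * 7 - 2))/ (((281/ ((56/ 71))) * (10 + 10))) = 406/ 99755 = 0.00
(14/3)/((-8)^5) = -7/49152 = -0.00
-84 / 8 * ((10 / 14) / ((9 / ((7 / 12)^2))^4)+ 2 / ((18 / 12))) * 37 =-974224354529657 / 1880739938304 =-518.00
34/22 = 17/11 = 1.55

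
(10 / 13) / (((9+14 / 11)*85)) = 22 / 24973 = 0.00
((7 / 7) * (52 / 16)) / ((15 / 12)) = 13 / 5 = 2.60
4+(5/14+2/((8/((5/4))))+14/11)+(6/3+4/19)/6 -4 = 54091/23408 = 2.31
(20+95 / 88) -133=-9849 / 88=-111.92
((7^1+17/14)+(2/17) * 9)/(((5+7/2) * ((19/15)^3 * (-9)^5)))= -275875/30346280559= -0.00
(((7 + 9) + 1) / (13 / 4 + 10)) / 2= 34 / 53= 0.64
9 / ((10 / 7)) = 63 / 10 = 6.30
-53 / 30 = -1.77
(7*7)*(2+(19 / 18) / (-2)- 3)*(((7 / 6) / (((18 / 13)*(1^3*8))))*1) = -245245 / 31104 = -7.88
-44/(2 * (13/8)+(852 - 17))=-176/3353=-0.05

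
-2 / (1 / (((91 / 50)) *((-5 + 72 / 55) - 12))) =78533 / 1375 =57.11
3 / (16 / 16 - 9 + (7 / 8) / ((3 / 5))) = -72 / 157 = -0.46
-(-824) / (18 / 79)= 32548 / 9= 3616.44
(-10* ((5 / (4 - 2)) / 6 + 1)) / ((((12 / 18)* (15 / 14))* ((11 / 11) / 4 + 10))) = -238 / 123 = -1.93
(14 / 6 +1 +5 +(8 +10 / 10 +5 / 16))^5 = 435930295269007 / 254803968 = 1710845.79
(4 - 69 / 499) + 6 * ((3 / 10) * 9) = 50054 / 2495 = 20.06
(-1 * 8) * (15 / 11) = -120 / 11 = -10.91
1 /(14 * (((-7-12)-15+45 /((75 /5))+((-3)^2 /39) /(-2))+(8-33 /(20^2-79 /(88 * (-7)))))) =-3204227 /1040636849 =-0.00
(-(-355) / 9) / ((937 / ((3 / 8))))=355 / 22488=0.02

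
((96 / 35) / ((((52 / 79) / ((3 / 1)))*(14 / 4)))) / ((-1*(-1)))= 11376 / 3185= 3.57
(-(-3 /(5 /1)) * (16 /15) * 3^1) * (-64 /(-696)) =128 /725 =0.18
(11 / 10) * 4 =22 / 5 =4.40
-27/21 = -9/7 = -1.29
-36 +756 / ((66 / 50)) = 5904 / 11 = 536.73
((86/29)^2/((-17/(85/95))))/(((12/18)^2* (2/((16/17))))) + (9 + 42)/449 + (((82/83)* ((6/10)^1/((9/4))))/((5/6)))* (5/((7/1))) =-53388756703/354316188835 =-0.15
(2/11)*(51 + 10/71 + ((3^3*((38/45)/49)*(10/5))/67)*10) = 23905898/2564023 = 9.32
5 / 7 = 0.71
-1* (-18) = 18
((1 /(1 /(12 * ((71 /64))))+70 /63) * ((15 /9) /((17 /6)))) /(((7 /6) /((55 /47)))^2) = 31414625 /3680194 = 8.54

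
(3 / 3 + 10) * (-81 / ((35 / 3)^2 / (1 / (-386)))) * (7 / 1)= 8019 / 67550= 0.12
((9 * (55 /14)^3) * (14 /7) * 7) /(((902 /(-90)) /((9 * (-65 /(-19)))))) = -23469.98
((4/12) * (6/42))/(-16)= -1/336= -0.00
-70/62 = -35/31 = -1.13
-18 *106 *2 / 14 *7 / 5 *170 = -64872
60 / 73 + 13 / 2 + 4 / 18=9913 / 1314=7.54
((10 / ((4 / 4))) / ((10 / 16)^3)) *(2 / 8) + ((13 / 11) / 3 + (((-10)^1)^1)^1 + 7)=6298 / 825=7.63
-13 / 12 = -1.08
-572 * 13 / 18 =-3718 / 9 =-413.11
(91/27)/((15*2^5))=0.01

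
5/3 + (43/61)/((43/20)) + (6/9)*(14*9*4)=61853/183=337.99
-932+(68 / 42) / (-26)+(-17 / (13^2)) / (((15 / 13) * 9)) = -880808 / 945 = -932.07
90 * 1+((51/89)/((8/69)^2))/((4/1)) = 2293371/22784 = 100.66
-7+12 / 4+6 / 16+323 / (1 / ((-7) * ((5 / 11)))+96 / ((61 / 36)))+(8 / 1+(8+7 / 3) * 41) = 65909443 / 151944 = 433.77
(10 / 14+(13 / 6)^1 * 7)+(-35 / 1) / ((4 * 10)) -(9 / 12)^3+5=26321 / 1344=19.58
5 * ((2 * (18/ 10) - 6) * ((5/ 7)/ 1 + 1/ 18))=-194/ 21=-9.24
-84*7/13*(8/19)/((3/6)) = -9408/247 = -38.09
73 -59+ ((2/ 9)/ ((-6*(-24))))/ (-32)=290303/ 20736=14.00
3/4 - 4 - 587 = -2361/4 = -590.25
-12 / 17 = -0.71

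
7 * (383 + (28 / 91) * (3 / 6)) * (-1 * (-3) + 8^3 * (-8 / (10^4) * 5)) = 4149173 / 1625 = 2553.34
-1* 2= -2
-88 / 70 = -44 / 35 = -1.26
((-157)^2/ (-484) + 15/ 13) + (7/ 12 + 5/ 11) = -229985/ 4719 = -48.74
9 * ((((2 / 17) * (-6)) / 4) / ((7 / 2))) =-54 / 119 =-0.45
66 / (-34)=-33 / 17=-1.94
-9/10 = -0.90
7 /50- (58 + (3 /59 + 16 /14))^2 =-29881596467 /8528450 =-3503.75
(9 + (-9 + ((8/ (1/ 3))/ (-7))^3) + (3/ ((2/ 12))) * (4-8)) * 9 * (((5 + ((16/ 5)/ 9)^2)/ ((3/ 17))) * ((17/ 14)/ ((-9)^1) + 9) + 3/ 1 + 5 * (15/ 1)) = -15703314436/ 46305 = -339127.84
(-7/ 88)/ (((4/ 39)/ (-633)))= 172809/ 352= 490.93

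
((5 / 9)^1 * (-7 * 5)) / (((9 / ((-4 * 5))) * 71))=3500 / 5751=0.61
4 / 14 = 2 / 7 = 0.29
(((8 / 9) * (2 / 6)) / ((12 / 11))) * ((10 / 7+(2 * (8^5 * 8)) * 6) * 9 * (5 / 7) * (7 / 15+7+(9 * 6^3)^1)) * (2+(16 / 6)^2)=1162808867268928 / 11907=97657585224.57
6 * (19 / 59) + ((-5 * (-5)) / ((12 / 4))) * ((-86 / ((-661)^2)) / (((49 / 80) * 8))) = 7320653618 / 3789415833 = 1.93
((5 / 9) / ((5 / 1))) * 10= 10 / 9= 1.11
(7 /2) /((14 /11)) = 11 /4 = 2.75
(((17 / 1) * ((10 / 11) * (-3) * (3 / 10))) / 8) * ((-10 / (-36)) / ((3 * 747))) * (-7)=595 / 394416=0.00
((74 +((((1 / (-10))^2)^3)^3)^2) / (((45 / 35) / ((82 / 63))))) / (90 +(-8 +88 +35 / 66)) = 11124666666666666666666666666666666666817 / 25323750000000000000000000000000000000000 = 0.44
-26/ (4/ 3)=-39/ 2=-19.50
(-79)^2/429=6241/429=14.55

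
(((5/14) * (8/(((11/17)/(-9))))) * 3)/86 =-4590/3311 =-1.39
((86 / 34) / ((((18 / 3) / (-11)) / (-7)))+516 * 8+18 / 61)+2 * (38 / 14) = 181453997 / 43554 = 4166.18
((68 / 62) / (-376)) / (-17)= 1 / 5828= 0.00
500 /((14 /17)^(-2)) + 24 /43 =339.66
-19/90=-0.21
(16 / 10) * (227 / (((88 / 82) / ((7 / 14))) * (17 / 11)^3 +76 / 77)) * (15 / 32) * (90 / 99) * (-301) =-3235625085 / 618808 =-5228.80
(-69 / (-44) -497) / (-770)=21799 / 33880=0.64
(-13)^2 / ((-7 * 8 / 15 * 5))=-507 / 56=-9.05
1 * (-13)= -13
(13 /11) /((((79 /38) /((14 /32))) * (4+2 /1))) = 1729 /41712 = 0.04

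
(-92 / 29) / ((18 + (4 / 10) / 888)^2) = -453412800 / 46309564109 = -0.01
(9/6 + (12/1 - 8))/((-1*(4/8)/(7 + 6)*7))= -143/7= -20.43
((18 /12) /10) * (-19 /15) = -0.19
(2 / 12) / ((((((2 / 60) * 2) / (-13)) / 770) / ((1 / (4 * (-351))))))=1925 / 108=17.82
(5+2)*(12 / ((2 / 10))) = 420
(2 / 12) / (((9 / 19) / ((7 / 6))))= 133 / 324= 0.41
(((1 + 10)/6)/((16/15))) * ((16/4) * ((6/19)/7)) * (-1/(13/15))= -0.36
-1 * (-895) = 895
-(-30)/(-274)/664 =-15/90968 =-0.00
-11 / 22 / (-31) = 1 / 62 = 0.02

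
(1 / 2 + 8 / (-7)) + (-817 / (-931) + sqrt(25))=513 / 98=5.23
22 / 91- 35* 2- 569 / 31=-248567 / 2821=-88.11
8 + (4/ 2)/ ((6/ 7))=31/ 3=10.33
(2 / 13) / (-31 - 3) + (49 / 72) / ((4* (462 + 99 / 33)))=-123091 / 29596320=-0.00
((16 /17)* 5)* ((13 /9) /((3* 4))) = 0.57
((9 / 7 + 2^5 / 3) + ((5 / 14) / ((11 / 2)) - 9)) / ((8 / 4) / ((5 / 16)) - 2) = 3485 / 5082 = 0.69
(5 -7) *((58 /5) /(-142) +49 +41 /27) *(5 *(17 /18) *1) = -8218429 /17253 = -476.35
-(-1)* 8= 8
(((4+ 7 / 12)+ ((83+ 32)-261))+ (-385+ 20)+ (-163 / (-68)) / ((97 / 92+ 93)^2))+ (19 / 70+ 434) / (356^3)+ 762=3082368971255121102901 / 12060119676211582080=255.58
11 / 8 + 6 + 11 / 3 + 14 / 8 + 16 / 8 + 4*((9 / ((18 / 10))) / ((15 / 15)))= 835 / 24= 34.79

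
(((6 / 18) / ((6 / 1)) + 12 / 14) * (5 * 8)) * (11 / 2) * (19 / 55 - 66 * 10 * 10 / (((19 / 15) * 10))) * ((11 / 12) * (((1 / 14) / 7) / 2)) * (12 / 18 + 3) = -7571694185 / 4223016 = -1792.96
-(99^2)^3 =-941480149401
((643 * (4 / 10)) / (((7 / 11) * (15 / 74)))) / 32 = 261701 / 4200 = 62.31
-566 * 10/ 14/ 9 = -2830/ 63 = -44.92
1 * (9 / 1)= 9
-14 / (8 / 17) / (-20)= 119 / 80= 1.49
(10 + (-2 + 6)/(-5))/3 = 46/15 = 3.07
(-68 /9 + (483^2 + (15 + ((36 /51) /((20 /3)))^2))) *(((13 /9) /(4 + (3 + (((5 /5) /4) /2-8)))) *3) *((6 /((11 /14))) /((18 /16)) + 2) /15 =-91506055438928 /135186975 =-676885.15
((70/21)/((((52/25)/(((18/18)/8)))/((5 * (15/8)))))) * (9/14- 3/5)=1875/23296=0.08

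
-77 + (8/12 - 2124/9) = -937/3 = -312.33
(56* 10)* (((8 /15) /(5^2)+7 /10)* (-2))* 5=-60592 /15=-4039.47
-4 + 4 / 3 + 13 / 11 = -49 / 33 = -1.48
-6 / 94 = -3 / 47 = -0.06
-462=-462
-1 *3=-3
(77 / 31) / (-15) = -77 / 465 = -0.17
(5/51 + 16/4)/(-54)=-209/2754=-0.08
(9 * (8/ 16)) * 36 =162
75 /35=15 /7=2.14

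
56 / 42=1.33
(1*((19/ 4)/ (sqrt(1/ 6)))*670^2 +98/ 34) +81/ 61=4366/ 1037 +2132275*sqrt(6)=5222989.95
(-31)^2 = 961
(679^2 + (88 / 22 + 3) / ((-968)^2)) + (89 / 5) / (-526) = 568088482120597 / 1232186560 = 461040.97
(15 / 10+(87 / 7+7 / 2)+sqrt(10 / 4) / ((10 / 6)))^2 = 366* sqrt(10) / 35+149281 / 490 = 337.72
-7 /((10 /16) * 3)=-56 /15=-3.73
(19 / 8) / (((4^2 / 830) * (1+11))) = 7885 / 768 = 10.27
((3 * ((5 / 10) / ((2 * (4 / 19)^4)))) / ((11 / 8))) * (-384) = -1172889 / 11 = -106626.27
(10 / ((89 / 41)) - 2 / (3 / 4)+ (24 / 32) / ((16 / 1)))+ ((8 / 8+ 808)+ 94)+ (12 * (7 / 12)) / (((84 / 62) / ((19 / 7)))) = 36642797 / 39872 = 919.01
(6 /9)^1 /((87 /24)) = 16 /87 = 0.18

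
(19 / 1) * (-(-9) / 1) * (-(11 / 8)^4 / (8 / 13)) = -32546943 / 32768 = -993.25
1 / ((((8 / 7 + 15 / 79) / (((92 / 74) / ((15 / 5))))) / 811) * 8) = 10315109 / 327228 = 31.52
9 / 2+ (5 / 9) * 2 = 101 / 18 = 5.61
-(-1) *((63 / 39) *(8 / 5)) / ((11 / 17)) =2856 / 715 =3.99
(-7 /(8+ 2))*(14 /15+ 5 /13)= -0.92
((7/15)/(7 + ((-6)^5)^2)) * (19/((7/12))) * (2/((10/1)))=76/1511654575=0.00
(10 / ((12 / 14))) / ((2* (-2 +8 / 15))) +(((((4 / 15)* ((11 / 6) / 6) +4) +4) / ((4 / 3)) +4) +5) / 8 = -33179 / 15840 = -2.09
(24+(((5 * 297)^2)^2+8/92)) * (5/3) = 8105028834415.14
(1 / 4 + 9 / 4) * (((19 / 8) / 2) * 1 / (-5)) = -19 / 32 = -0.59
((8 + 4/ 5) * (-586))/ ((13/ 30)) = -154704/ 13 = -11900.31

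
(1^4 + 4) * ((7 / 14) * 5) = 25 / 2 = 12.50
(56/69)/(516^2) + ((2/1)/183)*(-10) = -15309293/140083938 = -0.11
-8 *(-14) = 112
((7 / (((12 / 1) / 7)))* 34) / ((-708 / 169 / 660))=-7742735 / 354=-21872.13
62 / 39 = 1.59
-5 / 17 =-0.29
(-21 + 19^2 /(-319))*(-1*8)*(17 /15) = 192032 /957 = 200.66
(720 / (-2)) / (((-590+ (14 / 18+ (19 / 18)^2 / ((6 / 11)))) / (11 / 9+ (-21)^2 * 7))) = 2161261440 / 1141477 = 1893.39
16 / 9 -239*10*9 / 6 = -32249 / 9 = -3583.22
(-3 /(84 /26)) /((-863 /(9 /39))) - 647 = -7817051 /12082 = -647.00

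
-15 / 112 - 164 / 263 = -22313 / 29456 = -0.76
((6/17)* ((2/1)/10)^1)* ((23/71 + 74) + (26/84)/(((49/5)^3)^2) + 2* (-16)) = 349381774412017/116945035561249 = 2.99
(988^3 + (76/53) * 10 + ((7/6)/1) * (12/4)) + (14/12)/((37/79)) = 5673743409781/5883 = 964430292.33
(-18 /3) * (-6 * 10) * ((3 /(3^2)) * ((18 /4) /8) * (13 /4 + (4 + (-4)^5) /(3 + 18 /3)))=-7430.62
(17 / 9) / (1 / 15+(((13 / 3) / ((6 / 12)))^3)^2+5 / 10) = 13770 / 3089161891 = 0.00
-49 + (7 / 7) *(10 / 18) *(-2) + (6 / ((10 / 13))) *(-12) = -6467 / 45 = -143.71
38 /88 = 19 /44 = 0.43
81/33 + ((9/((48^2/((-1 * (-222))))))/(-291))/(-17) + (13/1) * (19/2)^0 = 35882647/2321792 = 15.45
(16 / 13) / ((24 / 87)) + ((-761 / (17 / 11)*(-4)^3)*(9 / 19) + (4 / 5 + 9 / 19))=313530651 / 20995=14933.59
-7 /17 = -0.41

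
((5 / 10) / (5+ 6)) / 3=1 / 66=0.02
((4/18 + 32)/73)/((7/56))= 2320/657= 3.53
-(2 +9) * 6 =-66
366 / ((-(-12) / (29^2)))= 51301 / 2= 25650.50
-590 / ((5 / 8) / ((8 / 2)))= -3776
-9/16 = -0.56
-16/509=-0.03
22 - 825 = -803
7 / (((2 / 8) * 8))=3.50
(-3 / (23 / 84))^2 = 63504 / 529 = 120.05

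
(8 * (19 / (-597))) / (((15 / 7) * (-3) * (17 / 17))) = 1064 / 26865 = 0.04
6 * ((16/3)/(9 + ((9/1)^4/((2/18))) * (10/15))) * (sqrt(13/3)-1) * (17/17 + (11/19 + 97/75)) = -130976/56109375 + 130976 * sqrt(39)/168328125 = 0.00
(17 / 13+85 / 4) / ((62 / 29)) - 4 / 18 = 10.33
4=4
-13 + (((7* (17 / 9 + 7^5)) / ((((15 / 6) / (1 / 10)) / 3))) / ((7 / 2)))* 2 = 120829 / 15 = 8055.27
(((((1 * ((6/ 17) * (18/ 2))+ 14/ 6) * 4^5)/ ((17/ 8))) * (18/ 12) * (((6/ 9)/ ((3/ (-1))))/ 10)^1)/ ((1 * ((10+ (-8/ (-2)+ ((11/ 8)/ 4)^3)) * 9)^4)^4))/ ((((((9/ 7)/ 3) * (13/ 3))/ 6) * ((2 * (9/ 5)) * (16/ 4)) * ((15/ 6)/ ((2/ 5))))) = -14235189970612559774885257969505569671711378739832186841600816733972820375109632/ 18941052246096003827780973585342525427088113271974972829726030559122687293542351445054127923365687705432955887975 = -0.00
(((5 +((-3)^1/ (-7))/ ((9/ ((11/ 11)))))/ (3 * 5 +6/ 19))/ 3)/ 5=2014/ 91665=0.02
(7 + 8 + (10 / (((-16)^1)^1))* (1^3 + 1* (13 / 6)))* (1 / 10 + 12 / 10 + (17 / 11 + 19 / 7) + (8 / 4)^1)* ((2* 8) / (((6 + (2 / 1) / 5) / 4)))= 3638125 / 3696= 984.34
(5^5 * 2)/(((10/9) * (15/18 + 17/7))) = 236250/137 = 1724.45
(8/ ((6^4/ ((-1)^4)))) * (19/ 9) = 19/ 1458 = 0.01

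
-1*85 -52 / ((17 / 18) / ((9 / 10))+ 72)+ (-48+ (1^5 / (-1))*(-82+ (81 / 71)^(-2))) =-2037355816 / 38821437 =-52.48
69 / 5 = 13.80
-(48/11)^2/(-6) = 384/121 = 3.17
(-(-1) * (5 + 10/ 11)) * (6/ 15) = 26/ 11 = 2.36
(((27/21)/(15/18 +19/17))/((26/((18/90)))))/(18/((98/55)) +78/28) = 2142/5445635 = 0.00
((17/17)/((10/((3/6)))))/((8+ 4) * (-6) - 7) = -1/1580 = -0.00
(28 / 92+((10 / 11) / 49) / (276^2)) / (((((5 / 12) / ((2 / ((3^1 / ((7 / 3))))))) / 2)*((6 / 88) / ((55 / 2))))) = 274916092 / 299943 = 916.56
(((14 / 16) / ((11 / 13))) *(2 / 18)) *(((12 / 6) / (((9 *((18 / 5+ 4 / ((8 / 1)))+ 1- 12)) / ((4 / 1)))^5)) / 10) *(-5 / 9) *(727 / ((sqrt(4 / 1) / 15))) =2117024000000 / 27429282676748997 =0.00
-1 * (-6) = 6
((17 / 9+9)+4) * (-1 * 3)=-134 / 3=-44.67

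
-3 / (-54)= 1 / 18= 0.06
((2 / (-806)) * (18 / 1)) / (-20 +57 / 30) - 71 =-5178773 / 72943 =-71.00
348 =348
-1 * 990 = -990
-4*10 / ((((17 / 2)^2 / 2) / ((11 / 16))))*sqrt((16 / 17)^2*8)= -2.03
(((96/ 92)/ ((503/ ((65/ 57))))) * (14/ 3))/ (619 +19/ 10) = 10400/ 584917071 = 0.00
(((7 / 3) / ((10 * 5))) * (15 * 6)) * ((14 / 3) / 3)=98 / 15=6.53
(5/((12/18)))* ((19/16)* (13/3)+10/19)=25865/608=42.54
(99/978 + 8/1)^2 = 6974881/106276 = 65.63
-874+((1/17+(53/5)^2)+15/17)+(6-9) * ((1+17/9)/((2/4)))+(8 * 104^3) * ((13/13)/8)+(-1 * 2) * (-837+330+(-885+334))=1435907509/1275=1126201.97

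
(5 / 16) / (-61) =-5 / 976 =-0.01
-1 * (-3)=3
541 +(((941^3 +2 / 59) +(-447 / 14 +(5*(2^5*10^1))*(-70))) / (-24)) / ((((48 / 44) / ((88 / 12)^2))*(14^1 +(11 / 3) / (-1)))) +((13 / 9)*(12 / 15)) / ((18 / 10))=-2747820826951489 / 16592688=-165604320.83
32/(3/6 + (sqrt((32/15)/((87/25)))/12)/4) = 300672/4693- 576 * sqrt(290)/4693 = 61.98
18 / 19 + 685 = 685.95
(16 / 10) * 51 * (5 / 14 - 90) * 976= -49975104 / 7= -7139300.57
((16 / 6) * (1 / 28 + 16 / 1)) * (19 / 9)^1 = 17062 / 189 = 90.28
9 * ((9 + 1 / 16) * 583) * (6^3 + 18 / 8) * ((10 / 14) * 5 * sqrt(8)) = 16604787375 * sqrt(2) / 224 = 104833551.37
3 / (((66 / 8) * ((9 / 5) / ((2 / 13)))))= 40 / 1287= 0.03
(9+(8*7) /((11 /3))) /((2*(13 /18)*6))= 801 /286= 2.80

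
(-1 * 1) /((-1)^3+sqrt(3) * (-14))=-1 /587+14 * sqrt(3) /587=0.04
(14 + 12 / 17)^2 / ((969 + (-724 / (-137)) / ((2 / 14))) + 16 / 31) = 0.21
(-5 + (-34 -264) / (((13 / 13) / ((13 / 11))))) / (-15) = 3929 / 165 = 23.81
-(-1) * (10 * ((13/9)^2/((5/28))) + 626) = 742.84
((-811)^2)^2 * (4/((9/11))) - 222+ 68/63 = 133239849449110/63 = 2114918245223.97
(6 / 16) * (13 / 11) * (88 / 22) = 39 / 22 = 1.77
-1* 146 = -146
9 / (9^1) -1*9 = -8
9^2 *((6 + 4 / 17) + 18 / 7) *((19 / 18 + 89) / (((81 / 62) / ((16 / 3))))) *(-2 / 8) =-210652192 / 3213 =-65562.46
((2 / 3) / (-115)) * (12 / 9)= -8 / 1035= -0.01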